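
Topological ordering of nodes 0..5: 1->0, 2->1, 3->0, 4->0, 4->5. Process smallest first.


Kahn's algorithm, process smallest node first
Order: [2, 1, 3, 4, 0, 5]


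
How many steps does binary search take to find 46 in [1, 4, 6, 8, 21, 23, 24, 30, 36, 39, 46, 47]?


Search for 46:
[0,11] mid=5 arr[5]=23
[6,11] mid=8 arr[8]=36
[9,11] mid=10 arr[10]=46
Total: 3 comparisons


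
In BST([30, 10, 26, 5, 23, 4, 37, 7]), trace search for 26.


BST root = 30
Search for 26: compare at each node
Path: [30, 10, 26]


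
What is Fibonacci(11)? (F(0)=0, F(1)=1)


F(n)=F(n-1)+F(n-2)
...F(9)=34, F(10)=55, F(11)=89


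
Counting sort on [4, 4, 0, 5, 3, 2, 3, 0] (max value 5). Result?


Count array: [2, 0, 1, 2, 2, 1]
Reconstruct: [0, 0, 2, 3, 3, 4, 4, 5]


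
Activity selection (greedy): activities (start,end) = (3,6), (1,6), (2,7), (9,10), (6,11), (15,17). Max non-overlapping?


Greedy: pick earliest-ending, then skip overlaps.
Selected (3 activities): [(3, 6), (9, 10), (15, 17)]


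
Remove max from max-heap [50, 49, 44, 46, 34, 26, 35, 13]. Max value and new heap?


Max = 50
Replace root with last, heapify down
Resulting heap: [49, 46, 44, 13, 34, 26, 35]


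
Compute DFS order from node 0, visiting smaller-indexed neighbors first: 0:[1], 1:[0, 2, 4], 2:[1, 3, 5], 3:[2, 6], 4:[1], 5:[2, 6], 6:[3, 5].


DFS stack-based: start with [0]
Visit order: [0, 1, 2, 3, 6, 5, 4]


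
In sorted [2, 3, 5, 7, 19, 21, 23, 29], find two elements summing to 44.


Two pointers: lo=0, hi=7
Found pair: (21, 23) summing to 44


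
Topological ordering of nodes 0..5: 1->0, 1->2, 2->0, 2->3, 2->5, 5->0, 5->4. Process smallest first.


Kahn's algorithm, process smallest node first
Order: [1, 2, 3, 5, 0, 4]


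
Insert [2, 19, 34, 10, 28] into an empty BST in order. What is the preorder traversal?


Root = 2; build tree by BST insertion.
Preorder traversal: [2, 19, 10, 34, 28]


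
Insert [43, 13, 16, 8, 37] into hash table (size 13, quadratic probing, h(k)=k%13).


Insertions: 43->slot 4; 13->slot 0; 16->slot 3; 8->slot 8; 37->slot 11
Table: [13, None, None, 16, 43, None, None, None, 8, None, None, 37, None]


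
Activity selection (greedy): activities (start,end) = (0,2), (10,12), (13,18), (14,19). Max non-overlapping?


Greedy: pick earliest-ending, then skip overlaps.
Selected (3 activities): [(0, 2), (10, 12), (13, 18)]


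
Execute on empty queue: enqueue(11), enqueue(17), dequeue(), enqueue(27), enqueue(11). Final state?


enqueue(11) -> [11]
enqueue(17) -> [11, 17]
dequeue() returns 11 -> [17]
enqueue(27) -> [17, 27]
enqueue(11) -> [17, 27, 11]
Final queue (front to back): [17, 27, 11]


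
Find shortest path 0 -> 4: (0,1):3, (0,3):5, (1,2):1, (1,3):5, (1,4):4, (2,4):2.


Dijkstra from 0:
Distances: {0: 0, 1: 3, 2: 4, 3: 5, 4: 6}
Shortest distance to 4 = 6, path = [0, 1, 2, 4]


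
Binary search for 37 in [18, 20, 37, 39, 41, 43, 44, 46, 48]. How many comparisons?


Search for 37:
[0,8] mid=4 arr[4]=41
[0,3] mid=1 arr[1]=20
[2,3] mid=2 arr[2]=37
Total: 3 comparisons


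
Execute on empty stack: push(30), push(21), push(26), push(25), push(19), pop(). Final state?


push(30) -> [30]
push(21) -> [30, 21]
push(26) -> [30, 21, 26]
push(25) -> [30, 21, 26, 25]
push(19) -> [30, 21, 26, 25, 19]
pop() returns 19 -> [30, 21, 26, 25]
Final stack (bottom to top): [30, 21, 26, 25]


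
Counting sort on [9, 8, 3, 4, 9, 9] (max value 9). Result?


Count array: [0, 0, 0, 1, 1, 0, 0, 0, 1, 3]
Reconstruct: [3, 4, 8, 9, 9, 9]


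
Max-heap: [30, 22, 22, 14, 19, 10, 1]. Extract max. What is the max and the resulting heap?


Max = 30
Replace root with last, heapify down
Resulting heap: [22, 19, 22, 14, 1, 10]


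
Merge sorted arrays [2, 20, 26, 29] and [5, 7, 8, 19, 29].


Compare heads, take smaller each step.
Merged: [2, 5, 7, 8, 19, 20, 26, 29, 29]


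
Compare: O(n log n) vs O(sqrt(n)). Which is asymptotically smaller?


sublinear grows slower than linearithmic
O(sqrt(n)) is asymptotically smaller; O(n log n) grows faster


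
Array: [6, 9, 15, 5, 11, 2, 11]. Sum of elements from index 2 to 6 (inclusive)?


Prefix sums: [0, 6, 15, 30, 35, 46, 48, 59]
Sum[2..6] = prefix[7] - prefix[2] = 59 - 15 = 44


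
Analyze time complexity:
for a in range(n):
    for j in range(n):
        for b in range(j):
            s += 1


Per nesting level: O(n) * O(n) * O(n) [triangular over j] = O(n^3)
Complexity: O(n^3)


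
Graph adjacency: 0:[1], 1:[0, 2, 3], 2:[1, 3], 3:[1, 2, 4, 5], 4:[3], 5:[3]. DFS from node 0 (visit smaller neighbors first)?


DFS stack-based: start with [0]
Visit order: [0, 1, 2, 3, 4, 5]


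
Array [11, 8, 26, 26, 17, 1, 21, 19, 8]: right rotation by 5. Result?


Right rotate by 5: [17, 1, 21, 19, 8, 11, 8, 26, 26]


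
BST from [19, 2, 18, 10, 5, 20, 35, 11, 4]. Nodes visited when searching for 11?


BST root = 19
Search for 11: compare at each node
Path: [19, 2, 18, 10, 11]


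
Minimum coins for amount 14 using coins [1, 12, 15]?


dp[0]=0; dp[i]=1+min(dp[i-c] for c in coins)
...dp[9]=9, dp[10]=10, dp[11]=11, dp[12]=1, dp[13]=2, dp[14]=3
Minimum coins for 14 = 3


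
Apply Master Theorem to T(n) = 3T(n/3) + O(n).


a=3, b=3, c=1. log_3(3)=1 = c=1. Case 2: O(n^c log n) = O(n log n)
Complexity: O(n log n)


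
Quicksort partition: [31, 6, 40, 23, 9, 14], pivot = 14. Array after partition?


Elements <= 14 go left of pivot.
Result: [6, 9, 14, 23, 31, 40], pivot at index 2


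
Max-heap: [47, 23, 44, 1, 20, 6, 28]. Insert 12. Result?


Append 12: [47, 23, 44, 1, 20, 6, 28, 12]
Bubble up: swap idx 7(12) with idx 3(1)
Result: [47, 23, 44, 12, 20, 6, 28, 1]


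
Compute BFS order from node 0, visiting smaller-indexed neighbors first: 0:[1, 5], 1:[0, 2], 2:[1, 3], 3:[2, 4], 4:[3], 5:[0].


BFS queue: start with [0]
Visit order: [0, 1, 5, 2, 3, 4]


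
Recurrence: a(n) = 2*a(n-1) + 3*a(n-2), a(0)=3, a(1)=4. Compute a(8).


Build bottom-up:
...a(6)=1277, a(7)=3826, a(8)=2*3826+3*1277=11483


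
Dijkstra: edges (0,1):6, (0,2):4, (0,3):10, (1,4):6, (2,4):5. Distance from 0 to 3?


Dijkstra from 0:
Distances: {0: 0, 1: 6, 2: 4, 3: 10, 4: 9}
Shortest distance to 3 = 10, path = [0, 3]


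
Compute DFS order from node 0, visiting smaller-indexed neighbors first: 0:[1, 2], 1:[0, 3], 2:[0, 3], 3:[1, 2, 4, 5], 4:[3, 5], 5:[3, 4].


DFS stack-based: start with [0]
Visit order: [0, 1, 3, 2, 4, 5]


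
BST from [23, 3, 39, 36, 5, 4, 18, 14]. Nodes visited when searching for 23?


BST root = 23
Search for 23: compare at each node
Path: [23]


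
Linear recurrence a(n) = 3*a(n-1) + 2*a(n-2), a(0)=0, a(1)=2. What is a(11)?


Build bottom-up:
...a(9)=44726, a(10)=159294, a(11)=3*159294+2*44726=567334


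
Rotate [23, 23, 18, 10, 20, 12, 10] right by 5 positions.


Right rotate by 5: [18, 10, 20, 12, 10, 23, 23]


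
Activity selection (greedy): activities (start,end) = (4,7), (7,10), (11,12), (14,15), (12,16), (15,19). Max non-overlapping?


Greedy: pick earliest-ending, then skip overlaps.
Selected (5 activities): [(4, 7), (7, 10), (11, 12), (14, 15), (15, 19)]


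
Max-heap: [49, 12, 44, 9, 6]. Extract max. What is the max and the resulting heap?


Max = 49
Replace root with last, heapify down
Resulting heap: [44, 12, 6, 9]


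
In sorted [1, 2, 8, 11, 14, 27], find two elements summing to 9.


Two pointers: lo=0, hi=5
Found pair: (1, 8) summing to 9


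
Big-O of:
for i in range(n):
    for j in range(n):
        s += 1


Per nesting level: O(n) * O(n) = O(n^2)
Complexity: O(n^2)


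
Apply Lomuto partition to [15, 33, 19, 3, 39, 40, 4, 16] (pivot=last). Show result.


Elements <= 16 go left of pivot.
Result: [15, 3, 4, 16, 39, 40, 19, 33], pivot at index 3


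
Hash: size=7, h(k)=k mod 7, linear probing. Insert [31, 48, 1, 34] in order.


Insertions: 31->slot 3; 48->slot 6; 1->slot 1; 34->slot 0
Table: [34, 1, None, 31, None, None, 48]


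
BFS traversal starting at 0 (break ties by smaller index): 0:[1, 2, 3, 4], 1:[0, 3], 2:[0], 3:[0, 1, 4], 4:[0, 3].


BFS queue: start with [0]
Visit order: [0, 1, 2, 3, 4]


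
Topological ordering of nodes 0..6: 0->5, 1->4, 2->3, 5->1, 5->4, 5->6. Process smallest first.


Kahn's algorithm, process smallest node first
Order: [0, 2, 3, 5, 1, 4, 6]


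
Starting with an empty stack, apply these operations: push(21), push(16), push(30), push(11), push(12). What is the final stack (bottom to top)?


push(21) -> [21]
push(16) -> [21, 16]
push(30) -> [21, 16, 30]
push(11) -> [21, 16, 30, 11]
push(12) -> [21, 16, 30, 11, 12]
Final stack (bottom to top): [21, 16, 30, 11, 12]


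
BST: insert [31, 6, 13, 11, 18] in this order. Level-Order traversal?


Root = 31; build tree by BST insertion.
Level-Order traversal: [31, 6, 13, 11, 18]


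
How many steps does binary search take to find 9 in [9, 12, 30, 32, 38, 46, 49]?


Search for 9:
[0,6] mid=3 arr[3]=32
[0,2] mid=1 arr[1]=12
[0,0] mid=0 arr[0]=9
Total: 3 comparisons


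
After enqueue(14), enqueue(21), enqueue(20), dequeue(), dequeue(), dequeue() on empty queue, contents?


enqueue(14) -> [14]
enqueue(21) -> [14, 21]
enqueue(20) -> [14, 21, 20]
dequeue() returns 14 -> [21, 20]
dequeue() returns 21 -> [20]
dequeue() returns 20 -> []
Final queue (front to back): []


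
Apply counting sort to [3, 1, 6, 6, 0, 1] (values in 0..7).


Count array: [1, 2, 0, 1, 0, 0, 2, 0]
Reconstruct: [0, 1, 1, 3, 6, 6]


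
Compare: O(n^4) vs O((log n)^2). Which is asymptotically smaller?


polylogarithmic grows slower than quartic
O((log n)^2) is asymptotically smaller; O(n^4) grows faster


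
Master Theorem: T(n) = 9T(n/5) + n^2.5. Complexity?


a=9, b=5, c=2.5. log_5(9)=1.365 < c=2.5. Case 3: O(n^c) = O(n^2.500)
Complexity: O(n^2.500)


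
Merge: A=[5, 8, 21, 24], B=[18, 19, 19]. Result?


Compare heads, take smaller each step.
Merged: [5, 8, 18, 19, 19, 21, 24]


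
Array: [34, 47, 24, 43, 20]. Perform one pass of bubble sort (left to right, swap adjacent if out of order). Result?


After one pass: [34, 24, 43, 20, 47]


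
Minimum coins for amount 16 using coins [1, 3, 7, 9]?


dp[0]=0; dp[i]=1+min(dp[i-c] for c in coins)
...dp[11]=3, dp[12]=2, dp[13]=3, dp[14]=2, dp[15]=3, dp[16]=2
Minimum coins for 16 = 2


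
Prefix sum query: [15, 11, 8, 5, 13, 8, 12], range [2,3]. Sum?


Prefix sums: [0, 15, 26, 34, 39, 52, 60, 72]
Sum[2..3] = prefix[4] - prefix[2] = 39 - 26 = 13


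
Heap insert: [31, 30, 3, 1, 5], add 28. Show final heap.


Append 28: [31, 30, 3, 1, 5, 28]
Bubble up: swap idx 5(28) with idx 2(3)
Result: [31, 30, 28, 1, 5, 3]


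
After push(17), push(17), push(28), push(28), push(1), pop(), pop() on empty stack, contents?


push(17) -> [17]
push(17) -> [17, 17]
push(28) -> [17, 17, 28]
push(28) -> [17, 17, 28, 28]
push(1) -> [17, 17, 28, 28, 1]
pop() returns 1 -> [17, 17, 28, 28]
pop() returns 28 -> [17, 17, 28]
Final stack (bottom to top): [17, 17, 28]


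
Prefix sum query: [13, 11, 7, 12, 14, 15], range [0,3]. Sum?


Prefix sums: [0, 13, 24, 31, 43, 57, 72]
Sum[0..3] = prefix[4] - prefix[0] = 43 - 0 = 43


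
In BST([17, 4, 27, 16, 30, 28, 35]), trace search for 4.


BST root = 17
Search for 4: compare at each node
Path: [17, 4]


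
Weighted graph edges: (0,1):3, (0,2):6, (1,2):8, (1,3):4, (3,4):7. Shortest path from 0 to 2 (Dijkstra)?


Dijkstra from 0:
Distances: {0: 0, 1: 3, 2: 6, 3: 7, 4: 14}
Shortest distance to 2 = 6, path = [0, 2]


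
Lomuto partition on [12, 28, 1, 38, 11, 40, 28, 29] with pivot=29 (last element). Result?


Elements <= 29 go left of pivot.
Result: [12, 28, 1, 11, 28, 29, 38, 40], pivot at index 5


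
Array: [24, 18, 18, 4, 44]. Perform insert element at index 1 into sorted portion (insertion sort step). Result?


After one pass: [18, 24, 18, 4, 44]


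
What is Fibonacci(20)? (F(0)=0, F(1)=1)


F(n)=F(n-1)+F(n-2)
...F(18)=2584, F(19)=4181, F(20)=6765


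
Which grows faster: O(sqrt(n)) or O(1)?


constant grows slower than sublinear
O(1) is asymptotically smaller; O(sqrt(n)) grows faster


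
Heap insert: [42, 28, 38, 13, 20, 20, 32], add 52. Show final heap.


Append 52: [42, 28, 38, 13, 20, 20, 32, 52]
Bubble up: swap idx 7(52) with idx 3(13); swap idx 3(52) with idx 1(28); swap idx 1(52) with idx 0(42)
Result: [52, 42, 38, 28, 20, 20, 32, 13]


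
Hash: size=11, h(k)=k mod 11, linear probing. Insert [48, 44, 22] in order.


Insertions: 48->slot 4; 44->slot 0; 22->slot 1
Table: [44, 22, None, None, 48, None, None, None, None, None, None]


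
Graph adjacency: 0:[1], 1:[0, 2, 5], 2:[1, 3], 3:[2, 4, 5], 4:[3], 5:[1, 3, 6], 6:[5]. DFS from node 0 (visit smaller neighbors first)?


DFS stack-based: start with [0]
Visit order: [0, 1, 2, 3, 4, 5, 6]


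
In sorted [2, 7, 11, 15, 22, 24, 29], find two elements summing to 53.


Two pointers: lo=0, hi=6
Found pair: (24, 29) summing to 53


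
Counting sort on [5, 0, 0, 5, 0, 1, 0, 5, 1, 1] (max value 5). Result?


Count array: [4, 3, 0, 0, 0, 3]
Reconstruct: [0, 0, 0, 0, 1, 1, 1, 5, 5, 5]


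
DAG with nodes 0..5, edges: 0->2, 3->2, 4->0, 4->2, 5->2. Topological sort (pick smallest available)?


Kahn's algorithm, process smallest node first
Order: [1, 3, 4, 0, 5, 2]


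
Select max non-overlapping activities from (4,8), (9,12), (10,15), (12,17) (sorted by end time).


Greedy: pick earliest-ending, then skip overlaps.
Selected (3 activities): [(4, 8), (9, 12), (12, 17)]


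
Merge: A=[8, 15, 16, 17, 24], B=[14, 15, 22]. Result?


Compare heads, take smaller each step.
Merged: [8, 14, 15, 15, 16, 17, 22, 24]


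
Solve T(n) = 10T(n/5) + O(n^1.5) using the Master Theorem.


a=10, b=5, c=1.5. log_5(10)=1.431 < c=1.5. Case 3: O(n^c) = O(n^1.500)
Complexity: O(n^1.500)


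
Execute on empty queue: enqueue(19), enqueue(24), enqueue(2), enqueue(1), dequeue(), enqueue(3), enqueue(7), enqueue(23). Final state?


enqueue(19) -> [19]
enqueue(24) -> [19, 24]
enqueue(2) -> [19, 24, 2]
enqueue(1) -> [19, 24, 2, 1]
dequeue() returns 19 -> [24, 2, 1]
enqueue(3) -> [24, 2, 1, 3]
enqueue(7) -> [24, 2, 1, 3, 7]
enqueue(23) -> [24, 2, 1, 3, 7, 23]
Final queue (front to back): [24, 2, 1, 3, 7, 23]


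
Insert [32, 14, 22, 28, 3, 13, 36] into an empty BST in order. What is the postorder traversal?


Root = 32; build tree by BST insertion.
Postorder traversal: [13, 3, 28, 22, 14, 36, 32]


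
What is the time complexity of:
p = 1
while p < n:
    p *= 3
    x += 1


Per nesting level: O(log n) = O(log n)
Complexity: O(log n)


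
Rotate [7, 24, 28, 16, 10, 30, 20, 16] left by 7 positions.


Left rotate by 7: [16, 7, 24, 28, 16, 10, 30, 20]


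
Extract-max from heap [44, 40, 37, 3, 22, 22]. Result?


Max = 44
Replace root with last, heapify down
Resulting heap: [40, 22, 37, 3, 22]


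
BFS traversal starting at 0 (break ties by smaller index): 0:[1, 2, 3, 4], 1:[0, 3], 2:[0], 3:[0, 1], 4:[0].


BFS queue: start with [0]
Visit order: [0, 1, 2, 3, 4]


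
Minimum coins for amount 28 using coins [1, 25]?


dp[0]=0; dp[i]=1+min(dp[i-c] for c in coins)
...dp[23]=23, dp[24]=24, dp[25]=1, dp[26]=2, dp[27]=3, dp[28]=4
Minimum coins for 28 = 4


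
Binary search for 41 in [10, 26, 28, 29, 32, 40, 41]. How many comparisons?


Search for 41:
[0,6] mid=3 arr[3]=29
[4,6] mid=5 arr[5]=40
[6,6] mid=6 arr[6]=41
Total: 3 comparisons


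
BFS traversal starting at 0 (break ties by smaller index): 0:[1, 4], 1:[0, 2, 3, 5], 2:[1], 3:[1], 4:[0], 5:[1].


BFS queue: start with [0]
Visit order: [0, 1, 4, 2, 3, 5]


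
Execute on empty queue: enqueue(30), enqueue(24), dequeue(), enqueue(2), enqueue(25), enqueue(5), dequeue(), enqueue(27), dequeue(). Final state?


enqueue(30) -> [30]
enqueue(24) -> [30, 24]
dequeue() returns 30 -> [24]
enqueue(2) -> [24, 2]
enqueue(25) -> [24, 2, 25]
enqueue(5) -> [24, 2, 25, 5]
dequeue() returns 24 -> [2, 25, 5]
enqueue(27) -> [2, 25, 5, 27]
dequeue() returns 2 -> [25, 5, 27]
Final queue (front to back): [25, 5, 27]


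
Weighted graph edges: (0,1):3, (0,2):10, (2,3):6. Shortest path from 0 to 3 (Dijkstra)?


Dijkstra from 0:
Distances: {0: 0, 1: 3, 2: 10, 3: 16}
Shortest distance to 3 = 16, path = [0, 2, 3]


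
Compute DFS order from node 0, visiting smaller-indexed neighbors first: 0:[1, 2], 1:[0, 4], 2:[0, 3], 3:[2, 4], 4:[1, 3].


DFS stack-based: start with [0]
Visit order: [0, 1, 4, 3, 2]


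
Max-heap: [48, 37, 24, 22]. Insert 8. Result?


Append 8: [48, 37, 24, 22, 8]
Bubble up: no swaps needed
Result: [48, 37, 24, 22, 8]


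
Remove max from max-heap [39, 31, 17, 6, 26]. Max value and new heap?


Max = 39
Replace root with last, heapify down
Resulting heap: [31, 26, 17, 6]


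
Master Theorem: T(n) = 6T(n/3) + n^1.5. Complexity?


a=6, b=3, c=1.5. log_3(6)=1.631 > c=1.5. Case 1: O(n^log_b(a)) = O(n^1.631)
Complexity: O(n^1.631)


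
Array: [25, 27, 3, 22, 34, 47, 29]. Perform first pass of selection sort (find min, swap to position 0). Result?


After one pass: [3, 27, 25, 22, 34, 47, 29]


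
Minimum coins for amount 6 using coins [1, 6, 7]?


dp[0]=0; dp[i]=1+min(dp[i-c] for c in coins)
...dp[1]=1, dp[2]=2, dp[3]=3, dp[4]=4, dp[5]=5, dp[6]=1
Minimum coins for 6 = 1


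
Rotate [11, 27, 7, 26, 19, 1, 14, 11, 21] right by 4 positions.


Right rotate by 4: [1, 14, 11, 21, 11, 27, 7, 26, 19]


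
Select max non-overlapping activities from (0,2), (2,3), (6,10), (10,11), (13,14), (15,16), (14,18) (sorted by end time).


Greedy: pick earliest-ending, then skip overlaps.
Selected (6 activities): [(0, 2), (2, 3), (6, 10), (10, 11), (13, 14), (15, 16)]


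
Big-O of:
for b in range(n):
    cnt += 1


Per nesting level: O(n) = O(n)
Complexity: O(n)


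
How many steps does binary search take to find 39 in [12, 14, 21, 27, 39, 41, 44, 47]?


Search for 39:
[0,7] mid=3 arr[3]=27
[4,7] mid=5 arr[5]=41
[4,4] mid=4 arr[4]=39
Total: 3 comparisons


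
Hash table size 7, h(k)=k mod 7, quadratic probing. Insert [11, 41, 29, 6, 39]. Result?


Insertions: 11->slot 4; 41->slot 6; 29->slot 1; 6->slot 0; 39->slot 5
Table: [6, 29, None, None, 11, 39, 41]


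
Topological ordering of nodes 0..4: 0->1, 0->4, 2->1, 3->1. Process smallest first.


Kahn's algorithm, process smallest node first
Order: [0, 2, 3, 1, 4]


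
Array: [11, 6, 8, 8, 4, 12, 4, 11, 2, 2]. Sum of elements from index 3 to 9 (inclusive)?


Prefix sums: [0, 11, 17, 25, 33, 37, 49, 53, 64, 66, 68]
Sum[3..9] = prefix[10] - prefix[3] = 68 - 25 = 43


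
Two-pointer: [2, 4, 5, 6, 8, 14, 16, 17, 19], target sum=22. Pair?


Two pointers: lo=0, hi=8
Found pair: (5, 17) summing to 22


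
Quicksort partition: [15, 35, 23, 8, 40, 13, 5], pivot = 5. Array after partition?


Elements <= 5 go left of pivot.
Result: [5, 35, 23, 8, 40, 13, 15], pivot at index 0


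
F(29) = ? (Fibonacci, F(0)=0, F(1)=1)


F(n)=F(n-1)+F(n-2)
...F(27)=196418, F(28)=317811, F(29)=514229


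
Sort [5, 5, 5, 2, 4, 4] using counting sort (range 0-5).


Count array: [0, 0, 1, 0, 2, 3]
Reconstruct: [2, 4, 4, 5, 5, 5]


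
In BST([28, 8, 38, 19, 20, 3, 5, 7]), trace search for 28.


BST root = 28
Search for 28: compare at each node
Path: [28]


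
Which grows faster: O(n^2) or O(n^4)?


quadratic grows slower than quartic
O(n^2) is asymptotically smaller; O(n^4) grows faster


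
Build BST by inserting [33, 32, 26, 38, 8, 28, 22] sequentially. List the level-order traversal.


Root = 33; build tree by BST insertion.
Level-Order traversal: [33, 32, 38, 26, 8, 28, 22]


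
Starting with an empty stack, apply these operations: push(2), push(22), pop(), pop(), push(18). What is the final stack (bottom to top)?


push(2) -> [2]
push(22) -> [2, 22]
pop() returns 22 -> [2]
pop() returns 2 -> []
push(18) -> [18]
Final stack (bottom to top): [18]


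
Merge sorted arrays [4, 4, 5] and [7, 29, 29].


Compare heads, take smaller each step.
Merged: [4, 4, 5, 7, 29, 29]


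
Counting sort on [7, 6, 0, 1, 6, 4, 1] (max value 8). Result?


Count array: [1, 2, 0, 0, 1, 0, 2, 1, 0]
Reconstruct: [0, 1, 1, 4, 6, 6, 7]


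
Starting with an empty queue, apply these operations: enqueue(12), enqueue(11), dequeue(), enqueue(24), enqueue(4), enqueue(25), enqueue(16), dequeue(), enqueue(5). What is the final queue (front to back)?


enqueue(12) -> [12]
enqueue(11) -> [12, 11]
dequeue() returns 12 -> [11]
enqueue(24) -> [11, 24]
enqueue(4) -> [11, 24, 4]
enqueue(25) -> [11, 24, 4, 25]
enqueue(16) -> [11, 24, 4, 25, 16]
dequeue() returns 11 -> [24, 4, 25, 16]
enqueue(5) -> [24, 4, 25, 16, 5]
Final queue (front to back): [24, 4, 25, 16, 5]


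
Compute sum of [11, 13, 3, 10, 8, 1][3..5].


Prefix sums: [0, 11, 24, 27, 37, 45, 46]
Sum[3..5] = prefix[6] - prefix[3] = 46 - 27 = 19


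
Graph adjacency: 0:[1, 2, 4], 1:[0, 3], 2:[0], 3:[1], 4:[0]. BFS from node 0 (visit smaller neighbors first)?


BFS queue: start with [0]
Visit order: [0, 1, 2, 4, 3]


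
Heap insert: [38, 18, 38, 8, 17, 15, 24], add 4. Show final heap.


Append 4: [38, 18, 38, 8, 17, 15, 24, 4]
Bubble up: no swaps needed
Result: [38, 18, 38, 8, 17, 15, 24, 4]


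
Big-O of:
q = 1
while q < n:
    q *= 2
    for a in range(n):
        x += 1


Per nesting level: O(log n) * O(n) = O(n log n)
Complexity: O(n log n)


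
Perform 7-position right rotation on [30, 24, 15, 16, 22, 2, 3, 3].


Right rotate by 7: [24, 15, 16, 22, 2, 3, 3, 30]


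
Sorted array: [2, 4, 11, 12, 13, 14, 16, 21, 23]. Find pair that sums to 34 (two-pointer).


Two pointers: lo=0, hi=8
Found pair: (11, 23) summing to 34


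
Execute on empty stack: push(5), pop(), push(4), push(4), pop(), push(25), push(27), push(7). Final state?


push(5) -> [5]
pop() returns 5 -> []
push(4) -> [4]
push(4) -> [4, 4]
pop() returns 4 -> [4]
push(25) -> [4, 25]
push(27) -> [4, 25, 27]
push(7) -> [4, 25, 27, 7]
Final stack (bottom to top): [4, 25, 27, 7]


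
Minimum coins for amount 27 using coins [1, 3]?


dp[0]=0; dp[i]=1+min(dp[i-c] for c in coins)
...dp[22]=8, dp[23]=9, dp[24]=8, dp[25]=9, dp[26]=10, dp[27]=9
Minimum coins for 27 = 9


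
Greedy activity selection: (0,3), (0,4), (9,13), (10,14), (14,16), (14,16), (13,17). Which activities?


Greedy: pick earliest-ending, then skip overlaps.
Selected (3 activities): [(0, 3), (9, 13), (14, 16)]


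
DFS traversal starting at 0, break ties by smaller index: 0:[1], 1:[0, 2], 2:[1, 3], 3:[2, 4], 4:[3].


DFS stack-based: start with [0]
Visit order: [0, 1, 2, 3, 4]


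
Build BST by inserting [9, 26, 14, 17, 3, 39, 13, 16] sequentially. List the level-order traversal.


Root = 9; build tree by BST insertion.
Level-Order traversal: [9, 3, 26, 14, 39, 13, 17, 16]


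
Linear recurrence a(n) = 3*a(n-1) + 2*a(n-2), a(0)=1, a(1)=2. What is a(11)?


Build bottom-up:
...a(9)=57284, a(10)=204020, a(11)=3*204020+2*57284=726628


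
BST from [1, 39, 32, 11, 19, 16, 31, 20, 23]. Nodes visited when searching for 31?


BST root = 1
Search for 31: compare at each node
Path: [1, 39, 32, 11, 19, 31]


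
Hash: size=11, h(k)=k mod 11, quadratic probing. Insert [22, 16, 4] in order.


Insertions: 22->slot 0; 16->slot 5; 4->slot 4
Table: [22, None, None, None, 4, 16, None, None, None, None, None]


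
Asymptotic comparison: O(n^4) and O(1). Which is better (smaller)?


constant grows slower than quartic
O(1) is asymptotically smaller; O(n^4) grows faster


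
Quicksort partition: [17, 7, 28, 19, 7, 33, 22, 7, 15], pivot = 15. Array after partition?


Elements <= 15 go left of pivot.
Result: [7, 7, 7, 15, 17, 33, 22, 28, 19], pivot at index 3


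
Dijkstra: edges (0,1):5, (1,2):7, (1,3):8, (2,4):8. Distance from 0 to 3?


Dijkstra from 0:
Distances: {0: 0, 1: 5, 2: 12, 3: 13, 4: 20}
Shortest distance to 3 = 13, path = [0, 1, 3]


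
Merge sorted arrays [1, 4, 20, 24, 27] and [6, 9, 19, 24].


Compare heads, take smaller each step.
Merged: [1, 4, 6, 9, 19, 20, 24, 24, 27]


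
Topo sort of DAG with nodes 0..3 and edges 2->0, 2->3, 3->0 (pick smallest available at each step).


Kahn's algorithm, process smallest node first
Order: [1, 2, 3, 0]


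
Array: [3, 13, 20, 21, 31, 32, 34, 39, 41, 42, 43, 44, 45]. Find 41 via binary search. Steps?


Search for 41:
[0,12] mid=6 arr[6]=34
[7,12] mid=9 arr[9]=42
[7,8] mid=7 arr[7]=39
[8,8] mid=8 arr[8]=41
Total: 4 comparisons


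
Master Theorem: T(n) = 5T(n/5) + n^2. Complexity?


a=5, b=5, c=2. log_5(5)=1 < c=2. Case 3: O(n^c) = O(n^2)
Complexity: O(n^2)


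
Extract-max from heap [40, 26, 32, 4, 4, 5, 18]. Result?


Max = 40
Replace root with last, heapify down
Resulting heap: [32, 26, 18, 4, 4, 5]


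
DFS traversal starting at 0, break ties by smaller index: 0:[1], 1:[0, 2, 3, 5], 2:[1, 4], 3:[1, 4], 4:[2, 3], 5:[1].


DFS stack-based: start with [0]
Visit order: [0, 1, 2, 4, 3, 5]


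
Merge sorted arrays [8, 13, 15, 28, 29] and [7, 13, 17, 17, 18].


Compare heads, take smaller each step.
Merged: [7, 8, 13, 13, 15, 17, 17, 18, 28, 29]


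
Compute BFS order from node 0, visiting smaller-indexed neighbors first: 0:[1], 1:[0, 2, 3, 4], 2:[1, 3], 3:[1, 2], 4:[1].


BFS queue: start with [0]
Visit order: [0, 1, 2, 3, 4]


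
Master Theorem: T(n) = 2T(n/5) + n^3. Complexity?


a=2, b=5, c=3. log_5(2)=0.431 < c=3. Case 3: O(n^c) = O(n^3)
Complexity: O(n^3)


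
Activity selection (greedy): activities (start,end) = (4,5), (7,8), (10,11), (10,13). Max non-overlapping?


Greedy: pick earliest-ending, then skip overlaps.
Selected (3 activities): [(4, 5), (7, 8), (10, 11)]


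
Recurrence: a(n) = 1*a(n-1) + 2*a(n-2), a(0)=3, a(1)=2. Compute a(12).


Build bottom-up:
...a(10)=1708, a(11)=3412, a(12)=1*3412+2*1708=6828


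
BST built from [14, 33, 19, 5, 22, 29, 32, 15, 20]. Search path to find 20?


BST root = 14
Search for 20: compare at each node
Path: [14, 33, 19, 22, 20]


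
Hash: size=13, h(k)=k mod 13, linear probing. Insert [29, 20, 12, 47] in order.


Insertions: 29->slot 3; 20->slot 7; 12->slot 12; 47->slot 8
Table: [None, None, None, 29, None, None, None, 20, 47, None, None, None, 12]


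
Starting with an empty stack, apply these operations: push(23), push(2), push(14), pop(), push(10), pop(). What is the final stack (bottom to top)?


push(23) -> [23]
push(2) -> [23, 2]
push(14) -> [23, 2, 14]
pop() returns 14 -> [23, 2]
push(10) -> [23, 2, 10]
pop() returns 10 -> [23, 2]
Final stack (bottom to top): [23, 2]


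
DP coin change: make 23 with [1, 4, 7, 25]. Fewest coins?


dp[0]=0; dp[i]=1+min(dp[i-c] for c in coins)
...dp[18]=3, dp[19]=4, dp[20]=5, dp[21]=3, dp[22]=4, dp[23]=5
Minimum coins for 23 = 5


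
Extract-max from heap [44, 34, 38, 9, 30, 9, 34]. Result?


Max = 44
Replace root with last, heapify down
Resulting heap: [38, 34, 34, 9, 30, 9]


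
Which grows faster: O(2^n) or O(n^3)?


cubic grows slower than exponential
O(n^3) is asymptotically smaller; O(2^n) grows faster


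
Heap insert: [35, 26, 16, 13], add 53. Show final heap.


Append 53: [35, 26, 16, 13, 53]
Bubble up: swap idx 4(53) with idx 1(26); swap idx 1(53) with idx 0(35)
Result: [53, 35, 16, 13, 26]


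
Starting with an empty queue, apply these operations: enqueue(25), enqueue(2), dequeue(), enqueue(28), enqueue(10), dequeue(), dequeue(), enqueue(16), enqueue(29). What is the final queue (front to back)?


enqueue(25) -> [25]
enqueue(2) -> [25, 2]
dequeue() returns 25 -> [2]
enqueue(28) -> [2, 28]
enqueue(10) -> [2, 28, 10]
dequeue() returns 2 -> [28, 10]
dequeue() returns 28 -> [10]
enqueue(16) -> [10, 16]
enqueue(29) -> [10, 16, 29]
Final queue (front to back): [10, 16, 29]


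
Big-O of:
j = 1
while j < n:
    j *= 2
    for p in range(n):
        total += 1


Per nesting level: O(log n) * O(n) = O(n log n)
Complexity: O(n log n)


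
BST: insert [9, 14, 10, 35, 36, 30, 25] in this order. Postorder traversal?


Root = 9; build tree by BST insertion.
Postorder traversal: [10, 25, 30, 36, 35, 14, 9]


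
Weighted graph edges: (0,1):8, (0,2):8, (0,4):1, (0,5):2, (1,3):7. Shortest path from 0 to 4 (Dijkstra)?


Dijkstra from 0:
Distances: {0: 0, 1: 8, 2: 8, 3: 15, 4: 1, 5: 2}
Shortest distance to 4 = 1, path = [0, 4]


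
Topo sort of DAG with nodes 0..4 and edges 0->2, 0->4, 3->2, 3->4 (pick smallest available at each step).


Kahn's algorithm, process smallest node first
Order: [0, 1, 3, 2, 4]


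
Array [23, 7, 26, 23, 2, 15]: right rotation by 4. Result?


Right rotate by 4: [26, 23, 2, 15, 23, 7]


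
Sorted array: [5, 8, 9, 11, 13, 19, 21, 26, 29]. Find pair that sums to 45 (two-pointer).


Two pointers: lo=0, hi=8
Found pair: (19, 26) summing to 45


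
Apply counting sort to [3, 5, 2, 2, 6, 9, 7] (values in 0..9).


Count array: [0, 0, 2, 1, 0, 1, 1, 1, 0, 1]
Reconstruct: [2, 2, 3, 5, 6, 7, 9]


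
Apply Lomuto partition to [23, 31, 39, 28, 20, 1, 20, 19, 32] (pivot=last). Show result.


Elements <= 32 go left of pivot.
Result: [23, 31, 28, 20, 1, 20, 19, 32, 39], pivot at index 7


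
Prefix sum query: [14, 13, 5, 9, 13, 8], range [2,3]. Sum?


Prefix sums: [0, 14, 27, 32, 41, 54, 62]
Sum[2..3] = prefix[4] - prefix[2] = 41 - 27 = 14


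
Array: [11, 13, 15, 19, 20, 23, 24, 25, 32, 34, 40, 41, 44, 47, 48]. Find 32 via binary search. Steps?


Search for 32:
[0,14] mid=7 arr[7]=25
[8,14] mid=11 arr[11]=41
[8,10] mid=9 arr[9]=34
[8,8] mid=8 arr[8]=32
Total: 4 comparisons


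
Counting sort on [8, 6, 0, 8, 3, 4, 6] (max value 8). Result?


Count array: [1, 0, 0, 1, 1, 0, 2, 0, 2]
Reconstruct: [0, 3, 4, 6, 6, 8, 8]


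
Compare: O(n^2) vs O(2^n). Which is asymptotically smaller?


quadratic grows slower than exponential
O(n^2) is asymptotically smaller; O(2^n) grows faster


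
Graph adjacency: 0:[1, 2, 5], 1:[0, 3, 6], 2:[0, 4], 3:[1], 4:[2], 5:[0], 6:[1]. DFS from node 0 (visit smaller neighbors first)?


DFS stack-based: start with [0]
Visit order: [0, 1, 3, 6, 2, 4, 5]


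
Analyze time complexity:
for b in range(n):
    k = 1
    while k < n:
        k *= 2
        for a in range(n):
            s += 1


Per nesting level: O(n) * O(log n) * O(n) = O(n^2 log n)
Complexity: O(n^2 log n)


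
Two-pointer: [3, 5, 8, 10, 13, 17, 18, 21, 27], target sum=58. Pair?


Two pointers: lo=0, hi=8
No pair sums to 58


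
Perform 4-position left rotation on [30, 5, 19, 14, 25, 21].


Left rotate by 4: [25, 21, 30, 5, 19, 14]


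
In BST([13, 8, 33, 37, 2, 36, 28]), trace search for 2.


BST root = 13
Search for 2: compare at each node
Path: [13, 8, 2]


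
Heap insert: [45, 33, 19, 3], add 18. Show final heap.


Append 18: [45, 33, 19, 3, 18]
Bubble up: no swaps needed
Result: [45, 33, 19, 3, 18]


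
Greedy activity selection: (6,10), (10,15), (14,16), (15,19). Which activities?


Greedy: pick earliest-ending, then skip overlaps.
Selected (3 activities): [(6, 10), (10, 15), (15, 19)]


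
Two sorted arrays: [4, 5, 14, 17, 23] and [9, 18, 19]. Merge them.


Compare heads, take smaller each step.
Merged: [4, 5, 9, 14, 17, 18, 19, 23]


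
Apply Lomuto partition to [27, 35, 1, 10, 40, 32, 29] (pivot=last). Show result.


Elements <= 29 go left of pivot.
Result: [27, 1, 10, 29, 40, 32, 35], pivot at index 3


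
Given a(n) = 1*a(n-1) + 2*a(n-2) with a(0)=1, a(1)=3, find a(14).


Build bottom-up:
...a(12)=5461, a(13)=10923, a(14)=1*10923+2*5461=21845


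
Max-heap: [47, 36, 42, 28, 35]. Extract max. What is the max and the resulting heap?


Max = 47
Replace root with last, heapify down
Resulting heap: [42, 36, 35, 28]


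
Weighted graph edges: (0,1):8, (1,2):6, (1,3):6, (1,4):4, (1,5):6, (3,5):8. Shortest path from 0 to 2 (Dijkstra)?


Dijkstra from 0:
Distances: {0: 0, 1: 8, 2: 14, 3: 14, 4: 12, 5: 14}
Shortest distance to 2 = 14, path = [0, 1, 2]


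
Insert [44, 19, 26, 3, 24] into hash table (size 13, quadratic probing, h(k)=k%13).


Insertions: 44->slot 5; 19->slot 6; 26->slot 0; 3->slot 3; 24->slot 11
Table: [26, None, None, 3, None, 44, 19, None, None, None, None, 24, None]


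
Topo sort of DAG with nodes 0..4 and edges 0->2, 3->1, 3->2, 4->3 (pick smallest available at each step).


Kahn's algorithm, process smallest node first
Order: [0, 4, 3, 1, 2]


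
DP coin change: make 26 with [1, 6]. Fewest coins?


dp[0]=0; dp[i]=1+min(dp[i-c] for c in coins)
...dp[21]=6, dp[22]=7, dp[23]=8, dp[24]=4, dp[25]=5, dp[26]=6
Minimum coins for 26 = 6


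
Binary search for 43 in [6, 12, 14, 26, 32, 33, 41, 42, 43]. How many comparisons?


Search for 43:
[0,8] mid=4 arr[4]=32
[5,8] mid=6 arr[6]=41
[7,8] mid=7 arr[7]=42
[8,8] mid=8 arr[8]=43
Total: 4 comparisons


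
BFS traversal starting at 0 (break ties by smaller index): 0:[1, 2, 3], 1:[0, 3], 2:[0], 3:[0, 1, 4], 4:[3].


BFS queue: start with [0]
Visit order: [0, 1, 2, 3, 4]


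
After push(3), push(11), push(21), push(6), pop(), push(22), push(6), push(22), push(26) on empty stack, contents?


push(3) -> [3]
push(11) -> [3, 11]
push(21) -> [3, 11, 21]
push(6) -> [3, 11, 21, 6]
pop() returns 6 -> [3, 11, 21]
push(22) -> [3, 11, 21, 22]
push(6) -> [3, 11, 21, 22, 6]
push(22) -> [3, 11, 21, 22, 6, 22]
push(26) -> [3, 11, 21, 22, 6, 22, 26]
Final stack (bottom to top): [3, 11, 21, 22, 6, 22, 26]


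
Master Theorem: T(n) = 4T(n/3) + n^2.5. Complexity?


a=4, b=3, c=2.5. log_3(4)=1.262 < c=2.5. Case 3: O(n^c) = O(n^2.500)
Complexity: O(n^2.500)


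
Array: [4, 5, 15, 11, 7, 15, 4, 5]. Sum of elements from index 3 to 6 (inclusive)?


Prefix sums: [0, 4, 9, 24, 35, 42, 57, 61, 66]
Sum[3..6] = prefix[7] - prefix[3] = 61 - 24 = 37


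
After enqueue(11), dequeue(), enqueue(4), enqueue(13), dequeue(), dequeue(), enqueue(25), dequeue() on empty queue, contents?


enqueue(11) -> [11]
dequeue() returns 11 -> []
enqueue(4) -> [4]
enqueue(13) -> [4, 13]
dequeue() returns 4 -> [13]
dequeue() returns 13 -> []
enqueue(25) -> [25]
dequeue() returns 25 -> []
Final queue (front to back): []


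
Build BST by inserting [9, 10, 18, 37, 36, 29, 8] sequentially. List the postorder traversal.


Root = 9; build tree by BST insertion.
Postorder traversal: [8, 29, 36, 37, 18, 10, 9]


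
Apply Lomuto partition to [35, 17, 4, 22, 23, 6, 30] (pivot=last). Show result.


Elements <= 30 go left of pivot.
Result: [17, 4, 22, 23, 6, 30, 35], pivot at index 5


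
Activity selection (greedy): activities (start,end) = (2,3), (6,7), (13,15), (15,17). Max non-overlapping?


Greedy: pick earliest-ending, then skip overlaps.
Selected (4 activities): [(2, 3), (6, 7), (13, 15), (15, 17)]


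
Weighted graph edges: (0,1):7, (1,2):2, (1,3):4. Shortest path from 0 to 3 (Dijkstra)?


Dijkstra from 0:
Distances: {0: 0, 1: 7, 2: 9, 3: 11}
Shortest distance to 3 = 11, path = [0, 1, 3]


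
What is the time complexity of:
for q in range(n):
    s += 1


Per nesting level: O(n) = O(n)
Complexity: O(n)


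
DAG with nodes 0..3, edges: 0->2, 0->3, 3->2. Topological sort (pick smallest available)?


Kahn's algorithm, process smallest node first
Order: [0, 1, 3, 2]


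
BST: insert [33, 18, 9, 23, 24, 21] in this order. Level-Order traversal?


Root = 33; build tree by BST insertion.
Level-Order traversal: [33, 18, 9, 23, 21, 24]


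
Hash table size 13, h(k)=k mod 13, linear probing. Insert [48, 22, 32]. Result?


Insertions: 48->slot 9; 22->slot 10; 32->slot 6
Table: [None, None, None, None, None, None, 32, None, None, 48, 22, None, None]


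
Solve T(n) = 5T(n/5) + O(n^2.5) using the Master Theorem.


a=5, b=5, c=2.5. log_5(5)=1 < c=2.5. Case 3: O(n^c) = O(n^2.500)
Complexity: O(n^2.500)


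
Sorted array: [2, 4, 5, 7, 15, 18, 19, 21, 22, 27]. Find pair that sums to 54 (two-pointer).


Two pointers: lo=0, hi=9
No pair sums to 54


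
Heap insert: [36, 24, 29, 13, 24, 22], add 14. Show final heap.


Append 14: [36, 24, 29, 13, 24, 22, 14]
Bubble up: no swaps needed
Result: [36, 24, 29, 13, 24, 22, 14]


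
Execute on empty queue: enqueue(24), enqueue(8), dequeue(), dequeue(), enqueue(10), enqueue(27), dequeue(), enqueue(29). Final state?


enqueue(24) -> [24]
enqueue(8) -> [24, 8]
dequeue() returns 24 -> [8]
dequeue() returns 8 -> []
enqueue(10) -> [10]
enqueue(27) -> [10, 27]
dequeue() returns 10 -> [27]
enqueue(29) -> [27, 29]
Final queue (front to back): [27, 29]


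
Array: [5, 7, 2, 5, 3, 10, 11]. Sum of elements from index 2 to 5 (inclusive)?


Prefix sums: [0, 5, 12, 14, 19, 22, 32, 43]
Sum[2..5] = prefix[6] - prefix[2] = 32 - 12 = 20


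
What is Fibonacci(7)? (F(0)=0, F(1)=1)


F(n)=F(n-1)+F(n-2)
...F(5)=5, F(6)=8, F(7)=13


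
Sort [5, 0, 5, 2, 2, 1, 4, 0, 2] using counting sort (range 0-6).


Count array: [2, 1, 3, 0, 1, 2, 0]
Reconstruct: [0, 0, 1, 2, 2, 2, 4, 5, 5]


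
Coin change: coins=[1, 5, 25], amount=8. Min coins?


dp[0]=0; dp[i]=1+min(dp[i-c] for c in coins)
...dp[3]=3, dp[4]=4, dp[5]=1, dp[6]=2, dp[7]=3, dp[8]=4
Minimum coins for 8 = 4


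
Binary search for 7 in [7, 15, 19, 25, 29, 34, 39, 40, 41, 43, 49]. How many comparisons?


Search for 7:
[0,10] mid=5 arr[5]=34
[0,4] mid=2 arr[2]=19
[0,1] mid=0 arr[0]=7
Total: 3 comparisons


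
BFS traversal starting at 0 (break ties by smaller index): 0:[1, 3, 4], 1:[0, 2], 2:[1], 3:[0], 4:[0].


BFS queue: start with [0]
Visit order: [0, 1, 3, 4, 2]


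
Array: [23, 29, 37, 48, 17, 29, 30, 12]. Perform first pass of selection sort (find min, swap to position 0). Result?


After one pass: [12, 29, 37, 48, 17, 29, 30, 23]


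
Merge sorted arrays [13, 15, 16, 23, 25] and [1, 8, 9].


Compare heads, take smaller each step.
Merged: [1, 8, 9, 13, 15, 16, 23, 25]


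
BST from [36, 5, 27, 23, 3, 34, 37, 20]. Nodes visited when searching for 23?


BST root = 36
Search for 23: compare at each node
Path: [36, 5, 27, 23]


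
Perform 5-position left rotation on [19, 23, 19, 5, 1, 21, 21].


Left rotate by 5: [21, 21, 19, 23, 19, 5, 1]


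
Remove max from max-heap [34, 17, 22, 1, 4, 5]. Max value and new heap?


Max = 34
Replace root with last, heapify down
Resulting heap: [22, 17, 5, 1, 4]


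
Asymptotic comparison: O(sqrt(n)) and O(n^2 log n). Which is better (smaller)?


sublinear grows slower than n^2 log n
O(sqrt(n)) is asymptotically smaller; O(n^2 log n) grows faster


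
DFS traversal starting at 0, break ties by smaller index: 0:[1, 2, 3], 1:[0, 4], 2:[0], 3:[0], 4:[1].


DFS stack-based: start with [0]
Visit order: [0, 1, 4, 2, 3]


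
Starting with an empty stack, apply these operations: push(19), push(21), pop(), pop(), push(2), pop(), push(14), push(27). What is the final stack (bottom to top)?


push(19) -> [19]
push(21) -> [19, 21]
pop() returns 21 -> [19]
pop() returns 19 -> []
push(2) -> [2]
pop() returns 2 -> []
push(14) -> [14]
push(27) -> [14, 27]
Final stack (bottom to top): [14, 27]


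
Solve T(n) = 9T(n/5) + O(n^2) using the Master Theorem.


a=9, b=5, c=2. log_5(9)=1.365 < c=2. Case 3: O(n^c) = O(n^2)
Complexity: O(n^2)


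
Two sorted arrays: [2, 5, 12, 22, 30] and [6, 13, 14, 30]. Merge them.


Compare heads, take smaller each step.
Merged: [2, 5, 6, 12, 13, 14, 22, 30, 30]


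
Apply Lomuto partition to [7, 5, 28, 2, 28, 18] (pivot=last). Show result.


Elements <= 18 go left of pivot.
Result: [7, 5, 2, 18, 28, 28], pivot at index 3
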